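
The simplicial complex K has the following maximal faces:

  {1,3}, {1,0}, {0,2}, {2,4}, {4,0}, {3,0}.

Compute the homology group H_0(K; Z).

Take the total order 0 < 1 < 2 < 3 < 4 on the vertex set. Then K (dimension 1) consists of the simplices:

  0-simplices (5): [0], [1], [2], [3], [4]
  1-simplices (6): [0,1], [0,2], [0,3], [0,4], [1,3], [2,4]

Hence C_0 ≅ Z^5, C_1 ≅ Z^6.

The boundary map ∂_1: C_1 → C_0 maps an edge to its endpoints' difference, ∂[p,q] = q − p. For instance
  ∂[1,3] = [3] − [1].
The resulting 5×6 matrix has rank 4, and its Smith normal form has invariant factors (1,1,1,1).

Now H_k = ker ∂_k / im ∂_{k+1}, so:

  H_0: rank C_0 − rank ∂_1 = 5 − 4 = 1, and the invariant factors of ∂_1 are all 1, so H_0 = Z.

H_0 = Z.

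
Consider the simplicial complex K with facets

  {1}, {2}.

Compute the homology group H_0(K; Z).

H_0 ≅ Z^2.

Order the vertices as 1 < 2. Listing each simplex with vertices in this order, K has dimension 0 with simplices:

  0-simplices (2): [1], [2]

giving chain groups C_0 ≅ Z^2.

From H_k ≅ ker(∂_k) / im(∂_{k+1}) we obtain:

  H_0: rank C_0 − rank ∂_1 = 2 − 0 = 2, and there is no ∂_1, so H_0 = Z^2.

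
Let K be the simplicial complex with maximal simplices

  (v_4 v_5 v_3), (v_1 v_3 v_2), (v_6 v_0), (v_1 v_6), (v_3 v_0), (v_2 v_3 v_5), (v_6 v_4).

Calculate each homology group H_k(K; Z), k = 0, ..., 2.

Take the total order v_0 < v_1 < v_2 < v_3 < v_4 < v_5 < v_6 on the vertex set. Then K (dimension 2) consists of the simplices:

  0-simplices (7): [v_0], [v_1], [v_2], [v_3], [v_4], [v_5], [v_6]
  1-simplices (11): [v_0,v_3], [v_0,v_6], [v_1,v_2], [v_1,v_3], [v_1,v_6], [v_2,v_3], [v_2,v_5], [v_3,v_4], [v_3,v_5], [v_4,v_5], [v_4,v_6]
  2-simplices (3): [v_1,v_2,v_3], [v_2,v_3,v_5], [v_3,v_4,v_5]

so the chain groups are C_0 ≅ Z^7, C_1 ≅ Z^11, C_2 ≅ Z^3.

∂_1: C_1 → C_0 is given by ∂[p,q] = [q] − [p]. For instance
  ∂[v_3,v_4] = [v_4] − [v_3].
The resulting 7×11 matrix has rank 6, and its Smith normal form has invariant factors (1,1,1,1,1,1).

∂_2: C_2 → C_1 maps a triangle to the signed sum of its edges. For instance
  ∂[v_3,v_4,v_5] = [v_4,v_5] − [v_3,v_5] + [v_3,v_4],
  ∂[v_1,v_2,v_3] = [v_2,v_3] − [v_1,v_3] + [v_1,v_2].
As a 11×3 matrix over Z this has rank 3, with invariant factors (1,1,1).

From H_k ≅ ker(∂_k) / im(∂_{k+1}) we obtain:

  H_0: rank C_0 − rank ∂_1 = 7 − 6 = 1, and the invariant factors of ∂_1 are all 1, so H_0 = Z.
  H_1: rank ker ∂_1 − rank ∂_2 = (11 − 6) − 3 = 2, and the invariant factors of ∂_2 are all 1, so H_1 = Z^2.
  H_2: rank ker ∂_2 − rank ∂_3 = (3 − 3) − 0 = 0, and there is no ∂_3, so H_2 = 0.

As a check, the Euler characteristic is 7 − 11 + 3 = -1, which agrees with 1 − 2 + 0 = -1.

H_0 = Z,  H_1 = Z^2,  H_2 = 0.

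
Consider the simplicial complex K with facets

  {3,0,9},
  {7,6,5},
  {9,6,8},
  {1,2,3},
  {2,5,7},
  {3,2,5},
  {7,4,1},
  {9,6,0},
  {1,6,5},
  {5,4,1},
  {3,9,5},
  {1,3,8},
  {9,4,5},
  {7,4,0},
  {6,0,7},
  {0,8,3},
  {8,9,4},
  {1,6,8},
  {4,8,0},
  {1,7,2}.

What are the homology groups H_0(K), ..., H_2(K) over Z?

K has 10 vertices, 30 edges, 20 triangles.
rank ∂_0 = 0, rank ∂_1 = 9 ⇒ b_0 = 10 − 0 − 9 = 1; all invariant factors of ∂_1 are 1 so no torsion. So H_0 = Z.
rank ∂_1 = 9, rank ∂_2 = 20 ⇒ b_1 = 30 − 9 − 20 = 1; ∂_2 has invariant factor(s) [2] giving torsion. So H_1 = Z ⊕ Z/2Z.
rank ∂_2 = 20, rank ∂_3 = 0 ⇒ b_2 = 20 − 20 − 0 = 0. So H_2 = 0.

H_0 ≅ Z,  H_1 ≅ Z ⊕ Z/2Z,  H_2 = 0.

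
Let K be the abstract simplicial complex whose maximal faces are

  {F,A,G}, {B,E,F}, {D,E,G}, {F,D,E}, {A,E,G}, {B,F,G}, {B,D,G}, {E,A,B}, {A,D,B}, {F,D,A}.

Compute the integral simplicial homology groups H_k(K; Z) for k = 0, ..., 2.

Fix the vertex order A < B < D < E < F < G and write every simplex with vertices in increasing order. Then dim K = 2 and the simplices of K are:

  0-simplices (6): A, B, D, E, F, G
  1-simplices (15): AB, AD, AE, AF, AG, BD, BE, BF, BG, DE, DF, DG, EF, EG, FG
  2-simplices (10): ABD, ABE, ADF, AEG, AFG, BDG, BEF, BFG, DEF, DEG

so the chain groups are C_0 ≅ Z^6, C_1 ≅ Z^15, C_2 ≅ Z^10.

∂_1: C_1 → C_0 sends each edge [p,q] (with p < q) to q − p. For instance
  ∂BF = F − B.
The 6×15 boundary matrix has rank 5 and Smith normal form diag(1,1,1,1,1).

∂_2: C_2 → C_1 sends each 2-simplex [p,q,r] to [q,r] − [p,r] + [p,q]. For instance
  ∂AFG = FG − AG + AF,
  ∂ADF = DF − AF + AD.
The resulting 15×10 matrix has rank 10, and its Smith normal form has invariant factors (1,1,1,1,1,1,1,1,1,2).

Now H_k = ker ∂_k / im ∂_{k+1}, so:

  H_0: rank C_0 − rank ∂_1 = 6 − 5 = 1, and the invariant factors of ∂_1 are all 1, so H_0 ≅ Z.
  H_1: rank ker ∂_1 − rank ∂_2 = (15 − 5) − 10 = 0, and ∂_2 has invariant factor 2 > 1, so H_1 ≅ Z/2.
  H_2: rank ker ∂_2 − rank ∂_3 = (10 − 10) − 0 = 0, and there is no ∂_3, so H_2 ≅ 0.

H_0 ≅ Z,  H_1 ≅ Z/2,  H_2 = 0.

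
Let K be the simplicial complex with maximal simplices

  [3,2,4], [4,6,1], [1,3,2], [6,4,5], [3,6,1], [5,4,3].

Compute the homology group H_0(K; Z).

H_0 = Z.

Take the total order 1 < 2 < 3 < 4 < 5 < 6 on the vertex set. Then K (dimension 2) consists of the simplices:

  0-simplices (6): [1], [2], [3], [4], [5], [6]
  1-simplices (12): [1,2], [1,3], [1,4], [1,6], [2,3], [2,4], [3,4], [3,5], [3,6], [4,5], [4,6], [5,6]
  2-simplices (6): [1,2,3], [1,3,6], [1,4,6], [2,3,4], [3,4,5], [4,5,6]

Hence C_0 ≅ Z^6, C_1 ≅ Z^12, C_2 ≅ Z^6.

The boundary map ∂_1: C_1 → C_0 maps an edge to its endpoints' difference, ∂[p,q] = q − p. For instance
  ∂[2,3] = [3] − [2].
The 6×12 boundary matrix has rank 5 and Smith normal form diag(1,1,1,1,1).

Boundary ∂_2: C_2 → C_1 maps a triangle to the signed sum of its edges. For instance
  ∂[3,4,5] = [4,5] − [3,5] + [3,4],
  ∂[1,2,3] = [2,3] − [1,3] + [1,2].
The 12×6 boundary matrix has rank 6 and Smith normal form diag(1,1,1,1,1,1).

From H_k ≅ ker(∂_k) / im(∂_{k+1}) we obtain:

  H_0: rank C_0 − rank ∂_1 = 6 − 5 = 1, and the invariant factors of ∂_1 are all 1, so H_0 = Z.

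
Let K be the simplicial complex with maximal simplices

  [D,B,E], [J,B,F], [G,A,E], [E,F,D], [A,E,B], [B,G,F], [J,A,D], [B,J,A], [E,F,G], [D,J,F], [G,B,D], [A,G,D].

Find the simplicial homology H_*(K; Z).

H_0 ≅ Z,  H_1 ≅ Z/2Z,  H_2 = 0.

Order the vertices as A < B < D < E < F < G < J. Listing each simplex with vertices in this order, K has dimension 2 with simplices:

  0-simplices (7): A, B, D, E, F, G, J
  1-simplices (18): AB, AD, AE, AG, AJ, BD, BE, BF, BG, BJ, DE, DF, DG, DJ, EF, EG, FG, FJ
  2-simplices (12): ABE, ABJ, ADG, ADJ, AEG, BDE, BDG, BFG, BFJ, DEF, DFJ, EFG

Hence C_0 ≅ Z^7, C_1 ≅ Z^18, C_2 ≅ Z^12.

Boundary ∂_1: C_1 → C_0 maps an edge to its endpoints' difference, ∂[p,q] = q − p.
The 7×18 boundary matrix has rank 6 and Smith normal form diag(1,1,1,1,1,1).

Boundary ∂_2: C_2 → C_1 maps a triangle to the signed sum of its edges. For instance
  ∂DEF = EF − DF + DE,
  ∂ADJ = DJ − AJ + AD.
The resulting 18×12 matrix has rank 12, and its Smith normal form has invariant factors (1,1,1,1,1,1,1,1,1,1,1,2).

From H_k ≅ ker(∂_k) / im(∂_{k+1}) we obtain:

  H_0: rank C_0 − rank ∂_1 = 7 − 6 = 1, and the invariant factors of ∂_1 are all 1, so H_0 ≅ Z.
  H_1: rank ker ∂_1 − rank ∂_2 = (18 − 6) − 12 = 0, and ∂_2 has invariant factor 2 > 1, so H_1 ≅ Z/2Z.
  H_2: rank ker ∂_2 − rank ∂_3 = (12 − 12) − 0 = 0, and there is no ∂_3, so H_2 ≅ 0.

As a check, the Euler characteristic is 7 − 18 + 12 = 1, which agrees with 1 − 0 + 0 = 1.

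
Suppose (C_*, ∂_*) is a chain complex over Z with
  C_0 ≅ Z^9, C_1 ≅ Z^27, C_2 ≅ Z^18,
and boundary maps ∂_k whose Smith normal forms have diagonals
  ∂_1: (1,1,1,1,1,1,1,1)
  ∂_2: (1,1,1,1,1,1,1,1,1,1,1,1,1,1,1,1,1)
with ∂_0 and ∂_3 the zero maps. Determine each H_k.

H_0 ≅ Z,  H_1 ≅ Z^2,  H_2 ≅ Z.

H_0: b_0 = 9 − 0 − 8 = 1; torsion from ∂_1 factors > 1: none. So H_0 ≅ Z.
H_1: b_1 = 27 − 8 − 17 = 2; torsion from ∂_2 factors > 1: none. So H_1 ≅ Z^2.
H_2: b_2 = 18 − 17 − 0 = 1; torsion from ∂_3 factors > 1: none. So H_2 ≅ Z.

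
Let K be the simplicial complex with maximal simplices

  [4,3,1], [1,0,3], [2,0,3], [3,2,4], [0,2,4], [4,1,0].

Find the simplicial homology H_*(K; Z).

K has 5 vertices, 9 edges, 6 triangles.
rank ∂_0 = 0, rank ∂_1 = 4 ⇒ b_0 = 5 − 0 − 4 = 1; all invariant factors of ∂_1 are 1 so no torsion. So H_0 = Z.
rank ∂_1 = 4, rank ∂_2 = 5 ⇒ b_1 = 9 − 4 − 5 = 0; all invariant factors of ∂_2 are 1 so no torsion. So H_1 = 0.
rank ∂_2 = 5, rank ∂_3 = 0 ⇒ b_2 = 6 − 5 − 0 = 1. So H_2 = Z.

H_0 ≅ Z,  H_1 = 0,  H_2 ≅ Z.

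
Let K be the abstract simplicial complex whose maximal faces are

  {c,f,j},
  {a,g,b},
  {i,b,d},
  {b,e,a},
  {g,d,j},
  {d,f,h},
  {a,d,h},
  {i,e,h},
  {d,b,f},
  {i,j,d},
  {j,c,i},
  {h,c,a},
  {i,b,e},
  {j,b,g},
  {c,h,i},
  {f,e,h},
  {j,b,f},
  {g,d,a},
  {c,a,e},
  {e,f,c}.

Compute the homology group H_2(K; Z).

H_2 = 0.

Order the vertices as a < b < c < d < e < f < g < h < i < j. Listing each simplex with vertices in this order, K has dimension 2 with simplices:

  0-simplices (10): a, b, c, d, e, f, g, h, i, j
  1-simplices (30): ab, ac, ad, ae, ag, ah, bd, be, bf, bg, bi, bj, ce, cf, ch, ci, cj, df, dg, dh, di, dj, ef, eh, ei, fh, fj, gj, hi, ij
  2-simplices (20): abe, abg, ace, ach, adg, adh, bdf, bdi, bei, bfj, bgj, cef, cfj, chi, cij, dfh, dgj, dij, efh, ehi

Hence C_0 ≅ Z^10, C_1 ≅ Z^30, C_2 ≅ Z^20.

The boundary map ∂_1: C_1 → C_0 sends each edge [p,q] (with p < q) to q − p. For instance
  ∂ag = g − a.
This gives a 10×30 integer matrix of rank 9; reducing to Smith normal form yields diagonal entries (1,1,1,1,1,1,1,1,1).

The boundary map ∂_2: C_2 → C_1 sends each 2-simplex [p,q,r] to [q,r] − [p,r] + [p,q]. For instance
  ∂bgj = gj − bj + bg,
  ∂bfj = fj − bj + bf.
This gives a 30×20 integer matrix of rank 20; reducing to Smith normal form yields diagonal entries (1,1,1,1,1,1,1,1,1,1,1,1,1,1,1,1,1,1,1,2).

Now H_k = ker ∂_k / im ∂_{k+1}, so:

  H_2: rank ker ∂_2 − rank ∂_3 = (20 − 20) − 0 = 0, and there is no ∂_3, so H_2 = 0.

(K is a triangulation of the Klein bottle.)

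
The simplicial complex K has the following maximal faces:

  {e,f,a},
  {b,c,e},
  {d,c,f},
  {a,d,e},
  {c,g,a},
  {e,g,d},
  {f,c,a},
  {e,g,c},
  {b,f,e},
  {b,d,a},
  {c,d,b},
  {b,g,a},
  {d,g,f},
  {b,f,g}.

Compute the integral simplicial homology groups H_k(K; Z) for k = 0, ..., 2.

H_0 ≅ Z,  H_1 ≅ Z^2,  H_2 ≅ Z.

K has 7 vertices, 21 edges, 14 triangles.
rank ∂_0 = 0, rank ∂_1 = 6 ⇒ b_0 = 7 − 0 − 6 = 1; all invariant factors of ∂_1 are 1 so no torsion. So H_0 = Z.
rank ∂_1 = 6, rank ∂_2 = 13 ⇒ b_1 = 21 − 6 − 13 = 2; all invariant factors of ∂_2 are 1 so no torsion. So H_1 = Z^2.
rank ∂_2 = 13, rank ∂_3 = 0 ⇒ b_2 = 14 − 13 − 0 = 1. So H_2 = Z.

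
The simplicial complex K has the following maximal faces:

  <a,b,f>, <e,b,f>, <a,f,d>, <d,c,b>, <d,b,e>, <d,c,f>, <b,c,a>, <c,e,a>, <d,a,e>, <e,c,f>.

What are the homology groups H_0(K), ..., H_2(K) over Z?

H_0 = Z,  H_1 = Z/2,  H_2 = 0.

We work with the vertex ordering a < b < c < d < e < f. The simplices of K, each written with vertices in increasing order, are:

  0-simplices (6): a, b, c, d, e, f
  1-simplices (15): ab, ac, ad, ae, af, bc, bd, be, bf, cd, ce, cf, de, df, ef
  2-simplices (10): abc, abf, ace, ade, adf, bcd, bde, bef, cdf, cef

giving chain groups C_0 ≅ Z^6, C_1 ≅ Z^15, C_2 ≅ Z^10.

∂_1: C_1 → C_0 maps an edge to its endpoints' difference, ∂[p,q] = q − p. For instance
  ∂af = f − a.
As a 6×15 matrix over Z this has rank 5, with invariant factors (1,1,1,1,1).

The boundary map ∂_2: C_2 → C_1 acts by ∂[p,q,r] = [q,r] − [p,r] + [p,q]. For instance
  ∂abf = bf − af + ab,
  ∂bde = de − be + bd.
As a 15×10 matrix over Z this has rank 10, with invariant factors (1,1,1,1,1,1,1,1,1,2).

Computing H_k = (kernel of ∂_k) / (image of ∂_{k+1}):

  H_0: rank C_0 − rank ∂_1 = 6 − 5 = 1, and the invariant factors of ∂_1 are all 1, so H_0 = Z.
  H_1: rank ker ∂_1 − rank ∂_2 = (15 − 5) − 10 = 0, and ∂_2 has invariant factor 2 > 1, so H_1 = Z/2.
  H_2: rank ker ∂_2 − rank ∂_3 = (10 − 10) − 0 = 0, and there is no ∂_3, so H_2 = 0.

As a check, the Euler characteristic is 6 − 15 + 10 = 1, which agrees with 1 − 0 + 0 = 1.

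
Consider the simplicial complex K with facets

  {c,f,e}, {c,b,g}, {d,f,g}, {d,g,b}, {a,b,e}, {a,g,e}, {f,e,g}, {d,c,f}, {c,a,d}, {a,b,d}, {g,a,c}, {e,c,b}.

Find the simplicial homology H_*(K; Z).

Fix the vertex order a < b < c < d < e < f < g and write every simplex with vertices in increasing order. Then dim K = 2 and the simplices of K are:

  0-simplices (7): a, b, c, d, e, f, g
  1-simplices (18): ab, ac, ad, ae, ag, bc, bd, be, bg, cd, ce, cf, cg, df, dg, ef, eg, fg
  2-simplices (12): abd, abe, acd, acg, aeg, bce, bcg, bdg, cdf, cef, dfg, efg

giving chain groups C_0 ≅ Z^7, C_1 ≅ Z^18, C_2 ≅ Z^12.

The boundary map ∂_1: C_1 → C_0 is given by ∂[p,q] = [q] − [p].
As a 7×18 matrix over Z this has rank 6, with invariant factors (1,1,1,1,1,1).

∂_2: C_2 → C_1 sends each 2-simplex [p,q,r] to [q,r] − [p,r] + [p,q]. For instance
  ∂aeg = eg − ag + ae,
  ∂abd = bd − ad + ab.
As a 18×12 matrix over Z this has rank 12, with invariant factors (1,1,1,1,1,1,1,1,1,1,1,2).

Computing H_k = (kernel of ∂_k) / (image of ∂_{k+1}):

  H_0: rank C_0 − rank ∂_1 = 7 − 6 = 1, and the invariant factors of ∂_1 are all 1, so H_0 = Z.
  H_1: rank ker ∂_1 − rank ∂_2 = (18 − 6) − 12 = 0, and ∂_2 has invariant factor 2 > 1, so H_1 = Z/2.
  H_2: rank ker ∂_2 − rank ∂_3 = (12 − 12) − 0 = 0, and there is no ∂_3, so H_2 = 0.

(K is a triangulation of the real projective plane RP^2.)

H_0 ≅ Z,  H_1 ≅ Z/2,  H_2 = 0.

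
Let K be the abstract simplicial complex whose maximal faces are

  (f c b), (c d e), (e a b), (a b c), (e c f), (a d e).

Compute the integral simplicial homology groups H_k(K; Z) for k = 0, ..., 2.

We work with the vertex ordering a < b < c < d < e < f. The simplices of K, each written with vertices in increasing order, are:

  0-simplices (6): a, b, c, d, e, f
  1-simplices (12): ab, ac, ad, ae, bc, be, bf, cd, ce, cf, de, ef
  2-simplices (6): abc, abe, ade, bcf, cde, cef

so the chain groups are C_0 ≅ Z^6, C_1 ≅ Z^12, C_2 ≅ Z^6.

∂_1: C_1 → C_0 is given by ∂[p,q] = [q] − [p]. For instance
  ∂bf = f − b.
This gives a 6×12 integer matrix of rank 5; reducing to Smith normal form yields diagonal entries (1,1,1,1,1).

Boundary ∂_2: C_2 → C_1 sends each 2-simplex [p,q,r] to [q,r] − [p,r] + [p,q]. For instance
  ∂abc = bc − ac + ab,
  ∂bcf = cf − bf + bc.
As a 12×6 matrix over Z this has rank 6, with invariant factors (1,1,1,1,1,1).

Computing H_k = (kernel of ∂_k) / (image of ∂_{k+1}):

  H_0: rank C_0 − rank ∂_1 = 6 − 5 = 1, and the invariant factors of ∂_1 are all 1, so H_0 = Z.
  H_1: rank ker ∂_1 − rank ∂_2 = (12 − 5) − 6 = 1, and the invariant factors of ∂_2 are all 1, so H_1 = Z.
  H_2: rank ker ∂_2 − rank ∂_3 = (6 − 6) − 0 = 0, and there is no ∂_3, so H_2 = 0.

(K is a triangulation of the cylinder S^1 x I.)

H_0 ≅ Z,  H_1 ≅ Z,  H_2 = 0.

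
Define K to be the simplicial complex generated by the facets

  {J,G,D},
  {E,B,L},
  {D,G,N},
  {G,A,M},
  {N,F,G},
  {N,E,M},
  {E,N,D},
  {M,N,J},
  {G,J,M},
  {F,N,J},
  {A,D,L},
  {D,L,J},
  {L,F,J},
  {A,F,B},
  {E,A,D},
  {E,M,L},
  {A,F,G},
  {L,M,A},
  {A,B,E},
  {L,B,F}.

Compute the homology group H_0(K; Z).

H_0 = Z.

We work with the vertex ordering A < B < D < E < F < G < J < L < M < N. The simplices of K, each written with vertices in increasing order, are:

  0-simplices (10): A, B, D, E, F, G, J, L, M, N
  1-simplices (30): AB, AD, AE, AF, AG, AL, AM, BE, BF, BL, DE, DG, DJ, DL, DN, EL, EM, EN, FG, FJ, FL, FN, GJ, GM, GN, JL, JM, JN, LM, MN
  2-simplices (20): ABE, ABF, ADE, ADL, AFG, AGM, ALM, BEL, BFL, DEN, DGJ, DGN, DJL, ELM, EMN, FGN, FJL, FJN, GJM, JMN

Hence C_0 ≅ Z^10, C_1 ≅ Z^30, C_2 ≅ Z^20.

∂_1: C_1 → C_0 maps an edge to its endpoints' difference, ∂[p,q] = q − p. For instance
  ∂BF = F − B.
As a 10×30 matrix over Z this has rank 9, with invariant factors (1,1,1,1,1,1,1,1,1).

The boundary map ∂_2: C_2 → C_1 sends each 2-simplex [p,q,r] to [q,r] − [p,r] + [p,q]. For instance
  ∂FGN = GN − FN + FG,
  ∂JMN = MN − JN + JM.
This gives a 30×20 integer matrix of rank 20; reducing to Smith normal form yields diagonal entries (1,1,1,1,1,1,1,1,1,1,1,1,1,1,1,1,1,1,1,2).

Now H_k = ker ∂_k / im ∂_{k+1}, so:

  H_0: rank C_0 − rank ∂_1 = 10 − 9 = 1, and the invariant factors of ∂_1 are all 1, so H_0 = Z.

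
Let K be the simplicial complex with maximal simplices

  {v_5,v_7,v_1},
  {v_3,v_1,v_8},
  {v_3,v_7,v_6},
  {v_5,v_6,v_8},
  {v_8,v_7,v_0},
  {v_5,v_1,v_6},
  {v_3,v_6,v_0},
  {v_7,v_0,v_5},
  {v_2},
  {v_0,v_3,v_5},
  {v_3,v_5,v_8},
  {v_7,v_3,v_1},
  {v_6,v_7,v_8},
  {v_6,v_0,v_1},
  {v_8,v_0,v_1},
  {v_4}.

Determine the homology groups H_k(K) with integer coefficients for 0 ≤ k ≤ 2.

Order the vertices as v_0 < v_1 < v_2 < v_3 < v_4 < v_5 < v_6 < v_7 < v_8. Listing each simplex with vertices in this order, K has dimension 2 with simplices:

  0-simplices (9): [v_0], [v_1], [v_2], [v_3], [v_4], [v_5], [v_6], [v_7], [v_8]
  1-simplices (21): (21 of them)
  2-simplices (14): (14 of them)

Hence C_0 ≅ Z^9, C_1 ≅ Z^21, C_2 ≅ Z^14.

The boundary map ∂_1: C_1 → C_0 maps an edge to its endpoints' difference, ∂[p,q] = q − p.
The resulting 9×21 matrix has rank 6, and its Smith normal form has invariant factors (1,1,1,1,1,1).

Boundary ∂_2: C_2 → C_1 acts by ∂[p,q,r] = [q,r] − [p,r] + [p,q]. For instance
  ∂[v_6,v_7,v_8] = [v_7,v_8] − [v_6,v_8] + [v_6,v_7],
  ∂[v_1,v_5,v_6] = [v_5,v_6] − [v_1,v_6] + [v_1,v_5].
The resulting 21×14 matrix has rank 13, and its Smith normal form has invariant factors (1,1,1,1,1,1,1,1,1,1,1,1,1).

Now H_k = ker ∂_k / im ∂_{k+1}, so:

  H_0: rank C_0 − rank ∂_1 = 9 − 6 = 3, and the invariant factors of ∂_1 are all 1, so H_0 = Z^3.
  H_1: rank ker ∂_1 − rank ∂_2 = (21 − 6) − 13 = 2, and the invariant factors of ∂_2 are all 1, so H_1 = Z^2.
  H_2: rank ker ∂_2 − rank ∂_3 = (14 − 13) − 0 = 1, and there is no ∂_3, so H_2 = Z.

(K is a triangulation of the disjoint union of a set of 2 points and the torus T^2.)

H_0 ≅ Z^3,  H_1 ≅ Z^2,  H_2 ≅ Z.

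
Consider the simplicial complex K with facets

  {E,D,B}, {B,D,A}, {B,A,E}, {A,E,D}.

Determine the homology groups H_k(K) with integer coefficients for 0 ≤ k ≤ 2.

H_0 = Z,  H_1 = 0,  H_2 = Z.

K has 4 vertices, 6 edges, 4 triangles.
rank ∂_0 = 0, rank ∂_1 = 3 ⇒ b_0 = 4 − 0 − 3 = 1; all invariant factors of ∂_1 are 1 so no torsion. So H_0 = Z.
rank ∂_1 = 3, rank ∂_2 = 3 ⇒ b_1 = 6 − 3 − 3 = 0; all invariant factors of ∂_2 are 1 so no torsion. So H_1 = 0.
rank ∂_2 = 3, rank ∂_3 = 0 ⇒ b_2 = 4 − 3 − 0 = 1. So H_2 = Z.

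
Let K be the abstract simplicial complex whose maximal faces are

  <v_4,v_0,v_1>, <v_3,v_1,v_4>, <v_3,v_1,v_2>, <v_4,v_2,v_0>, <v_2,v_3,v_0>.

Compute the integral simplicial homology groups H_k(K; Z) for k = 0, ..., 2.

H_0 = Z,  H_1 = Z,  H_2 = 0.

Take the total order v_0 < v_1 < v_2 < v_3 < v_4 on the vertex set. Then K (dimension 2) consists of the simplices:

  0-simplices (5): [v_0], [v_1], [v_2], [v_3], [v_4]
  1-simplices (10): [v_0,v_1], [v_0,v_2], [v_0,v_3], [v_0,v_4], [v_1,v_2], [v_1,v_3], [v_1,v_4], [v_2,v_3], [v_2,v_4], [v_3,v_4]
  2-simplices (5): [v_0,v_1,v_4], [v_0,v_2,v_3], [v_0,v_2,v_4], [v_1,v_2,v_3], [v_1,v_3,v_4]

giving chain groups C_0 ≅ Z^5, C_1 ≅ Z^10, C_2 ≅ Z^5.

The boundary map ∂_1: C_1 → C_0 sends each edge [p,q] (with p < q) to q − p. For instance
  ∂[v_0,v_1] = [v_1] − [v_0].
The resulting 5×10 matrix has rank 4, and its Smith normal form has invariant factors (1,1,1,1).

Boundary ∂_2: C_2 → C_1 acts by ∂[p,q,r] = [q,r] − [p,r] + [p,q]. For instance
  ∂[v_0,v_2,v_3] = [v_2,v_3] − [v_0,v_3] + [v_0,v_2],
  ∂[v_1,v_2,v_3] = [v_2,v_3] − [v_1,v_3] + [v_1,v_2].
As a 10×5 matrix over Z this has rank 5, with invariant factors (1,1,1,1,1).

Now H_k = ker ∂_k / im ∂_{k+1}, so:

  H_0: rank C_0 − rank ∂_1 = 5 − 4 = 1, and the invariant factors of ∂_1 are all 1, so H_0 ≅ Z.
  H_1: rank ker ∂_1 − rank ∂_2 = (10 − 4) − 5 = 1, and the invariant factors of ∂_2 are all 1, so H_1 ≅ Z.
  H_2: rank ker ∂_2 − rank ∂_3 = (5 − 5) − 0 = 0, and there is no ∂_3, so H_2 ≅ 0.

(K is a triangulation of the Möbius band.)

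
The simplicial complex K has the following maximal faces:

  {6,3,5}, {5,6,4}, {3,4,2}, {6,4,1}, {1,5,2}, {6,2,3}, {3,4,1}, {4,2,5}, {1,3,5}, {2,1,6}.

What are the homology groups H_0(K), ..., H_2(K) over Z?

H_0 ≅ Z,  H_1 ≅ Z/2,  H_2 = 0.

Take the total order 1 < 2 < 3 < 4 < 5 < 6 on the vertex set. Then K (dimension 2) consists of the simplices:

  0-simplices (6): [1], [2], [3], [4], [5], [6]
  1-simplices (15): [1,2], [1,3], [1,4], [1,5], [1,6], [2,3], [2,4], [2,5], [2,6], [3,4], [3,5], [3,6], [4,5], [4,6], [5,6]
  2-simplices (10): [1,2,5], [1,2,6], [1,3,4], [1,3,5], [1,4,6], [2,3,4], [2,3,6], [2,4,5], [3,5,6], [4,5,6]

so the chain groups are C_0 ≅ Z^6, C_1 ≅ Z^15, C_2 ≅ Z^10.

The boundary map ∂_1: C_1 → C_0 maps an edge to its endpoints' difference, ∂[p,q] = q − p.
The resulting 6×15 matrix has rank 5, and its Smith normal form has invariant factors (1,1,1,1,1).

∂_2: C_2 → C_1 sends each 2-simplex [p,q,r] to [q,r] − [p,r] + [p,q]. For instance
  ∂[1,2,6] = [2,6] − [1,6] + [1,2],
  ∂[2,3,4] = [3,4] − [2,4] + [2,3].
This gives a 15×10 integer matrix of rank 10; reducing to Smith normal form yields diagonal entries (1,1,1,1,1,1,1,1,1,2).

Reading off H_k = ker ∂_k / im ∂_{k+1}:

  H_0: rank C_0 − rank ∂_1 = 6 − 5 = 1, and the invariant factors of ∂_1 are all 1, so H_0 ≅ Z.
  H_1: rank ker ∂_1 − rank ∂_2 = (15 − 5) − 10 = 0, and ∂_2 has invariant factor 2 > 1, so H_1 ≅ Z/2.
  H_2: rank ker ∂_2 − rank ∂_3 = (10 − 10) − 0 = 0, and there is no ∂_3, so H_2 ≅ 0.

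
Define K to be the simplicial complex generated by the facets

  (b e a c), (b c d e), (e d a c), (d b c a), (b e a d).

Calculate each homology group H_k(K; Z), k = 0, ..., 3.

H_0 ≅ Z,  H_1 = 0,  H_2 = 0,  H_3 ≅ Z.

Order the vertices as a < b < c < d < e. Listing each simplex with vertices in this order, K has dimension 3 with simplices:

  0-simplices (5): a, b, c, d, e
  1-simplices (10): ab, ac, ad, ae, bc, bd, be, cd, ce, de
  2-simplices (10): abc, abd, abe, acd, ace, ade, bcd, bce, bde, cde
  3-simplices (5): abcd, abce, abde, acde, bcde

so the chain groups are C_0 ≅ Z^5, C_1 ≅ Z^10, C_2 ≅ Z^10, C_3 ≅ Z^5.

Boundary ∂_1: C_1 → C_0 maps an edge to its endpoints' difference, ∂[p,q] = q − p. For instance
  ∂ae = e − a.
The resulting 5×10 matrix has rank 4, and its Smith normal form has invariant factors (1,1,1,1).

The boundary map ∂_2: C_2 → C_1 sends each 2-simplex [p,q,r] to [q,r] − [p,r] + [p,q]. For instance
  ∂bcd = cd − bd + bc,
  ∂bde = de − be + bd.
The resulting 10×10 matrix has rank 6, and its Smith normal form has invariant factors (1,1,1,1,1,1).

Boundary ∂_3: C_3 → C_2 sends each 3-simplex σ to the alternating sum Σ_i (−1)^i (σ with its i-th vertex removed). For instance
  ∂bcde = cde − bde + bce − bcd,
  ∂abce = bce − ace + abe − abc.
This gives a 10×5 integer matrix of rank 4; reducing to Smith normal form yields diagonal entries (1,1,1,1).

Reading off H_k = ker ∂_k / im ∂_{k+1}:

  H_0: rank C_0 − rank ∂_1 = 5 − 4 = 1, and the invariant factors of ∂_1 are all 1, so H_0 ≅ Z.
  H_1: rank ker ∂_1 − rank ∂_2 = (10 − 4) − 6 = 0, and the invariant factors of ∂_2 are all 1, so H_1 ≅ 0.
  H_2: rank ker ∂_2 − rank ∂_3 = (10 − 6) − 4 = 0, and the invariant factors of ∂_3 are all 1, so H_2 ≅ 0.
  H_3: rank ker ∂_3 − rank ∂_4 = (5 − 4) − 0 = 1, and there is no ∂_4, so H_3 ≅ Z.

(K is a triangulation of the 3-sphere S^3.)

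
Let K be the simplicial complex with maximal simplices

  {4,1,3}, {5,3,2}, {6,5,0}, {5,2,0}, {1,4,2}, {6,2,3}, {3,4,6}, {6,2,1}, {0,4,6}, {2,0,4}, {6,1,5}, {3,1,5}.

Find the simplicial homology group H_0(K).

H_0 ≅ Z.

We work with the vertex ordering 0 < 1 < 2 < 3 < 4 < 5 < 6. The simplices of K, each written with vertices in increasing order, are:

  0-simplices (7): [0], [1], [2], [3], [4], [5], [6]
  1-simplices (18): [0,2], [0,4], [0,5], [0,6], [1,2], [1,3], [1,4], [1,5], [1,6], [2,3], [2,4], [2,5], [2,6], [3,4], [3,5], [3,6], [4,6], [5,6]
  2-simplices (12): [0,2,4], [0,2,5], [0,4,6], [0,5,6], [1,2,4], [1,2,6], [1,3,4], [1,3,5], [1,5,6], [2,3,5], [2,3,6], [3,4,6]

giving chain groups C_0 ≅ Z^7, C_1 ≅ Z^18, C_2 ≅ Z^12.

The boundary map ∂_1: C_1 → C_0 maps an edge to its endpoints' difference, ∂[p,q] = q − p. For instance
  ∂[3,5] = [5] − [3].
The 7×18 boundary matrix has rank 6 and Smith normal form diag(1,1,1,1,1,1).

The boundary map ∂_2: C_2 → C_1 sends each 2-simplex [p,q,r] to [q,r] − [p,r] + [p,q]. For instance
  ∂[1,3,5] = [3,5] − [1,5] + [1,3],
  ∂[0,5,6] = [5,6] − [0,6] + [0,5].
As a 18×12 matrix over Z this has rank 12, with invariant factors (1,1,1,1,1,1,1,1,1,1,1,2).

From H_k ≅ ker(∂_k) / im(∂_{k+1}) we obtain:

  H_0: rank C_0 − rank ∂_1 = 7 − 6 = 1, and the invariant factors of ∂_1 are all 1, so H_0 = Z.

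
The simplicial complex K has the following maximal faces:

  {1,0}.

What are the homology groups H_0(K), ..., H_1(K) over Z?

H_0 ≅ Z,  H_1 = 0.

Fix the vertex order 0 < 1 and write every simplex with vertices in increasing order. Then dim K = 1 and the simplices of K are:

  0-simplices (2): [0], [1]
  1-simplices (1): [0,1]

Hence C_0 ≅ Z^2, C_1 ≅ Z^1.

Boundary ∂_1: C_1 → C_0 maps an edge to its endpoints' difference, ∂[p,q] = q − p. For instance
  ∂[0,1] = [1] − [0].
This gives a 2×1 integer matrix of rank 1; reducing to Smith normal form yields diagonal entries (1).

Computing H_k = (kernel of ∂_k) / (image of ∂_{k+1}):

  H_0: rank C_0 − rank ∂_1 = 2 − 1 = 1, and the invariant factors of ∂_1 are all 1, so H_0 = Z.
  H_1: rank ker ∂_1 − rank ∂_2 = (1 − 1) − 0 = 0, and there is no ∂_2, so H_1 = 0.

As a check, the Euler characteristic is 2 − 1 = 1, which agrees with 1 − 0 = 1.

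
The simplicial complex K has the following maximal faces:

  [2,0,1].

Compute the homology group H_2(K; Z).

H_2 ≅ 0.

Fix the vertex order 0 < 1 < 2 and write every simplex with vertices in increasing order. Then dim K = 2 and the simplices of K are:

  0-simplices (3): [0], [1], [2]
  1-simplices (3): [0,1], [0,2], [1,2]
  2-simplices (1): [0,1,2]

so the chain groups are C_0 ≅ Z^3, C_1 ≅ Z^3, C_2 ≅ Z^1.

Boundary ∂_1: C_1 → C_0 sends each edge [p,q] (with p < q) to q − p. For instance
  ∂[0,2] = [2] − [0].
The 3×3 boundary matrix has rank 2 and Smith normal form diag(1,1).

The boundary map ∂_2: C_2 → C_1 acts by ∂[p,q,r] = [q,r] − [p,r] + [p,q]. For instance
  ∂[0,1,2] = [1,2] − [0,2] + [0,1].
The 3×1 boundary matrix has rank 1 and Smith normal form diag(1).

Reading off H_k = ker ∂_k / im ∂_{k+1}:

  H_2: rank ker ∂_2 − rank ∂_3 = (1 − 1) − 0 = 0, and there is no ∂_3, so H_2 = 0.

(K is a triangulation of the 2-simplex.)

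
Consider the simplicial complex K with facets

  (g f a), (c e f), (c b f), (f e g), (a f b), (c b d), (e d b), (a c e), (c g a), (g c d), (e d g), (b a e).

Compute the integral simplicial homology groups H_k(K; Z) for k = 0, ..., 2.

K has 7 vertices, 18 edges, 12 triangles.
rank ∂_0 = 0, rank ∂_1 = 6 ⇒ b_0 = 7 − 0 − 6 = 1; all invariant factors of ∂_1 are 1 so no torsion. So H_0 ≅ Z.
rank ∂_1 = 6, rank ∂_2 = 12 ⇒ b_1 = 18 − 6 − 12 = 0; ∂_2 has invariant factor(s) [2] giving torsion. So H_1 ≅ Z/2.
rank ∂_2 = 12, rank ∂_3 = 0 ⇒ b_2 = 12 − 12 − 0 = 0. So H_2 ≅ 0.

H_0 ≅ Z,  H_1 ≅ Z/2,  H_2 = 0.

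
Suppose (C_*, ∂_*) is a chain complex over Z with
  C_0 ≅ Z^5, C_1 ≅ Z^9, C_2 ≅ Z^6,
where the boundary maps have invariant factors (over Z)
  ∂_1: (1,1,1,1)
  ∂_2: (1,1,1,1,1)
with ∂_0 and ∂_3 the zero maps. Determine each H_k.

H_0 ≅ Z,  H_1 = 0,  H_2 ≅ Z.

H_0: b_0 = 5 − 0 − 4 = 1; torsion from ∂_1 factors > 1: none. So H_0 ≅ Z.
H_1: b_1 = 9 − 4 − 5 = 0; torsion from ∂_2 factors > 1: none. So H_1 ≅ 0.
H_2: b_2 = 6 − 5 − 0 = 1; torsion from ∂_3 factors > 1: none. So H_2 ≅ Z.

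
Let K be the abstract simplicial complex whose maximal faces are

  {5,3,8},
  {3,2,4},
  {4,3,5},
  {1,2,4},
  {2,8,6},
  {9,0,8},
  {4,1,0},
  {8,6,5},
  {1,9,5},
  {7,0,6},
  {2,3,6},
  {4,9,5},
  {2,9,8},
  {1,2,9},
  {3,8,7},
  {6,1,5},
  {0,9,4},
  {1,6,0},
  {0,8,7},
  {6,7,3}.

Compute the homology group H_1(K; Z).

K has 10 vertices, 30 edges, 20 triangles.
rank ∂_1 = 9, rank ∂_2 = 20 ⇒ b_1 = 30 − 9 − 20 = 1; ∂_2 has invariant factor(s) [2] giving torsion. So H_1 ≅ Z ⊕ Z/2Z.

H_1 ≅ Z ⊕ Z/2Z.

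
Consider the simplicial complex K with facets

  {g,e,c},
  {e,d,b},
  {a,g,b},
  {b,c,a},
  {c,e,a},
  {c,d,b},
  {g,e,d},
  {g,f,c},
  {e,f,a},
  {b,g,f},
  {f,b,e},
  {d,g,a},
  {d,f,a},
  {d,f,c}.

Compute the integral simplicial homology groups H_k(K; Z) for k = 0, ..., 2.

Order the vertices as a < b < c < d < e < f < g. Listing each simplex with vertices in this order, K has dimension 2 with simplices:

  0-simplices (7): a, b, c, d, e, f, g
  1-simplices (21): ab, ac, ad, ae, af, ag, bc, bd, be, bf, bg, cd, ce, cf, cg, de, df, dg, ef, eg, fg
  2-simplices (14): abc, abg, ace, adf, adg, aef, bcd, bde, bef, bfg, cdf, ceg, cfg, deg

so the chain groups are C_0 ≅ Z^7, C_1 ≅ Z^21, C_2 ≅ Z^14.

∂_1: C_1 → C_0 is given by ∂[p,q] = [q] − [p]. For instance
  ∂ae = e − a.
The resulting 7×21 matrix has rank 6, and its Smith normal form has invariant factors (1,1,1,1,1,1).

The boundary map ∂_2: C_2 → C_1 acts by ∂[p,q,r] = [q,r] − [p,r] + [p,q]. For instance
  ∂cfg = fg − cg + cf,
  ∂bef = ef − bf + be.
The 21×14 boundary matrix has rank 13 and Smith normal form diag(1,1,1,1,1,1,1,1,1,1,1,1,1).

Computing H_k = (kernel of ∂_k) / (image of ∂_{k+1}):

  H_0: rank C_0 − rank ∂_1 = 7 − 6 = 1, and the invariant factors of ∂_1 are all 1, so H_0 ≅ Z.
  H_1: rank ker ∂_1 − rank ∂_2 = (21 − 6) − 13 = 2, and the invariant factors of ∂_2 are all 1, so H_1 ≅ Z^2.
  H_2: rank ker ∂_2 − rank ∂_3 = (14 − 13) − 0 = 1, and there is no ∂_3, so H_2 ≅ Z.

H_0 ≅ Z,  H_1 ≅ Z^2,  H_2 ≅ Z.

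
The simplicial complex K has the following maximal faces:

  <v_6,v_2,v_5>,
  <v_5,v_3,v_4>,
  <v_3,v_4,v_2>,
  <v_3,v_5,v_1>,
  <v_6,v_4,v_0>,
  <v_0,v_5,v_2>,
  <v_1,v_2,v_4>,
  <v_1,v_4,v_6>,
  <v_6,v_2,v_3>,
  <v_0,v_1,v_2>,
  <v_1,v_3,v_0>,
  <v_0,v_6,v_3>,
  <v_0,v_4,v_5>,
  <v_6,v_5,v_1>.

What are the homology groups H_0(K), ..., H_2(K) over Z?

K has 7 vertices, 21 edges, 14 triangles.
rank ∂_0 = 0, rank ∂_1 = 6 ⇒ b_0 = 7 − 0 − 6 = 1; all invariant factors of ∂_1 are 1 so no torsion. So H_0 ≅ Z.
rank ∂_1 = 6, rank ∂_2 = 13 ⇒ b_1 = 21 − 6 − 13 = 2; all invariant factors of ∂_2 are 1 so no torsion. So H_1 ≅ Z^2.
rank ∂_2 = 13, rank ∂_3 = 0 ⇒ b_2 = 14 − 13 − 0 = 1. So H_2 ≅ Z.

H_0 ≅ Z,  H_1 ≅ Z^2,  H_2 ≅ Z.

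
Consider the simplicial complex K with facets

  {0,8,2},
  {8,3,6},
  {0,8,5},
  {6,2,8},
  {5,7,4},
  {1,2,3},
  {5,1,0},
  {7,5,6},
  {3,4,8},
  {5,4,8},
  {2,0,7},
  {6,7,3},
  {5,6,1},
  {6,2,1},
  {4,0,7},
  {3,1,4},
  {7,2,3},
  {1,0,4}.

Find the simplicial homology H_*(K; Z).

We work with the vertex ordering 0 < 1 < 2 < 3 < 4 < 5 < 6 < 7 < 8. The simplices of K, each written with vertices in increasing order, are:

  0-simplices (9): [0], [1], [2], [3], [4], [5], [6], [7], [8]
  1-simplices (27): (27 of them)
  2-simplices (18): [0,1,4], [0,1,5], [0,2,7], [0,2,8], [0,4,7], [0,5,8], [1,2,3], [1,2,6], [1,3,4], [1,5,6], [2,3,7], [2,6,8], [3,4,8], [3,6,7], [3,6,8], [4,5,7], [4,5,8], [5,6,7]

giving chain groups C_0 ≅ Z^9, C_1 ≅ Z^27, C_2 ≅ Z^18.

Boundary ∂_1: C_1 → C_0 sends each edge [p,q] (with p < q) to q − p. For instance
  ∂[4,5] = [5] − [4].
The 9×27 boundary matrix has rank 8 and Smith normal form diag(1,1,1,1,1,1,1,1).

∂_2: C_2 → C_1 sends each 2-simplex [p,q,r] to [q,r] − [p,r] + [p,q]. For instance
  ∂[1,5,6] = [5,6] − [1,6] + [1,5],
  ∂[3,4,8] = [4,8] − [3,8] + [3,4].
The 27×18 boundary matrix has rank 18 and Smith normal form diag(1,1,1,1,1,1,1,1,1,1,1,1,1,1,1,1,1,2).

Now H_k = ker ∂_k / im ∂_{k+1}, so:

  H_0: rank C_0 − rank ∂_1 = 9 − 8 = 1, and the invariant factors of ∂_1 are all 1, so H_0 ≅ Z.
  H_1: rank ker ∂_1 − rank ∂_2 = (27 − 8) − 18 = 1, and ∂_2 has invariant factor 2 > 1, so H_1 ≅ Z ⊕ Z/2.
  H_2: rank ker ∂_2 − rank ∂_3 = (18 − 18) − 0 = 0, and there is no ∂_3, so H_2 ≅ 0.

As a check, the Euler characteristic is 9 − 27 + 18 = 0, which agrees with 1 − 1 + 0 = 0.

H_0 ≅ Z,  H_1 ≅ Z ⊕ Z/2,  H_2 = 0.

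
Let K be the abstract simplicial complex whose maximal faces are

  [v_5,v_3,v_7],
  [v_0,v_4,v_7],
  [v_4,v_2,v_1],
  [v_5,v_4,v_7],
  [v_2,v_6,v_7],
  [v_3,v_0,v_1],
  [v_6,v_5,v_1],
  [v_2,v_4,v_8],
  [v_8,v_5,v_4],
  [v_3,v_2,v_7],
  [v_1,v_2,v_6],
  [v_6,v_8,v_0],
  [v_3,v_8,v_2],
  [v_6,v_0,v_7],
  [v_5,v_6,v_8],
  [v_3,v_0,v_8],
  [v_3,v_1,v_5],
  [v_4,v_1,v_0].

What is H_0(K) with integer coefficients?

K has 9 vertices, 27 edges, 18 triangles.
rank ∂_0 = 0, rank ∂_1 = 8 ⇒ b_0 = 9 − 0 − 8 = 1; all invariant factors of ∂_1 are 1 so no torsion. So H_0 ≅ Z.

H_0 = Z.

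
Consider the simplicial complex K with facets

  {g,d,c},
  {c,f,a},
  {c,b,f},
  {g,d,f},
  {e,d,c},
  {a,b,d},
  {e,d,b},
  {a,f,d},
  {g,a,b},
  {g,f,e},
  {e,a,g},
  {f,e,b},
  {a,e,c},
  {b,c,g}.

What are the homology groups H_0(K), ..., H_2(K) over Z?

Take the total order a < b < c < d < e < f < g on the vertex set. Then K (dimension 2) consists of the simplices:

  0-simplices (7): a, b, c, d, e, f, g
  1-simplices (21): ab, ac, ad, ae, af, ag, bc, bd, be, bf, bg, cd, ce, cf, cg, de, df, dg, ef, eg, fg
  2-simplices (14): abd, abg, ace, acf, adf, aeg, bcf, bcg, bde, bef, cde, cdg, dfg, efg

so the chain groups are C_0 ≅ Z^7, C_1 ≅ Z^21, C_2 ≅ Z^14.

Boundary ∂_1: C_1 → C_0 is given by ∂[p,q] = [q] − [p].
The resulting 7×21 matrix has rank 6, and its Smith normal form has invariant factors (1,1,1,1,1,1).

The boundary map ∂_2: C_2 → C_1 sends each 2-simplex [p,q,r] to [q,r] − [p,r] + [p,q]. For instance
  ∂bde = de − be + bd,
  ∂dfg = fg − dg + df.
The resulting 21×14 matrix has rank 13, and its Smith normal form has invariant factors (1,1,1,1,1,1,1,1,1,1,1,1,1).

Reading off H_k = ker ∂_k / im ∂_{k+1}:

  H_0: rank C_0 − rank ∂_1 = 7 − 6 = 1, and the invariant factors of ∂_1 are all 1, so H_0 ≅ Z.
  H_1: rank ker ∂_1 − rank ∂_2 = (21 − 6) − 13 = 2, and the invariant factors of ∂_2 are all 1, so H_1 ≅ Z^2.
  H_2: rank ker ∂_2 − rank ∂_3 = (14 − 13) − 0 = 1, and there is no ∂_3, so H_2 ≅ Z.

As a check, the Euler characteristic is 7 − 21 + 14 = 0, which agrees with 1 − 2 + 1 = 0.

H_0 = Z,  H_1 = Z^2,  H_2 = Z.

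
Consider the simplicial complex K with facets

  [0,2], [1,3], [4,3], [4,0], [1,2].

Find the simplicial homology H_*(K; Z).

K has 5 vertices, 5 edges.
rank ∂_0 = 0, rank ∂_1 = 4 ⇒ b_0 = 5 − 0 − 4 = 1; all invariant factors of ∂_1 are 1 so no torsion. So H_0 ≅ Z.
rank ∂_1 = 4, rank ∂_2 = 0 ⇒ b_1 = 5 − 4 − 0 = 1. So H_1 ≅ Z.

H_0 = Z,  H_1 = Z.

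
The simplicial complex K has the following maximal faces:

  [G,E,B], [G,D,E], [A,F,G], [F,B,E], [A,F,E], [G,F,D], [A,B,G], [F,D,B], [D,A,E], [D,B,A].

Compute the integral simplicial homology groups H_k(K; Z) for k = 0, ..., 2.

Order the vertices as A < B < D < E < F < G. Listing each simplex with vertices in this order, K has dimension 2 with simplices:

  0-simplices (6): A, B, D, E, F, G
  1-simplices (15): AB, AD, AE, AF, AG, BD, BE, BF, BG, DE, DF, DG, EF, EG, FG
  2-simplices (10): ABD, ABG, ADE, AEF, AFG, BDF, BEF, BEG, DEG, DFG

Hence C_0 ≅ Z^6, C_1 ≅ Z^15, C_2 ≅ Z^10.

∂_1: C_1 → C_0 maps an edge to its endpoints' difference, ∂[p,q] = q − p.
This gives a 6×15 integer matrix of rank 5; reducing to Smith normal form yields diagonal entries (1,1,1,1,1).

∂_2: C_2 → C_1 sends each 2-simplex [p,q,r] to [q,r] − [p,r] + [p,q]. For instance
  ∂DFG = FG − DG + DF,
  ∂BDF = DF − BF + BD.
As a 15×10 matrix over Z this has rank 10, with invariant factors (1,1,1,1,1,1,1,1,1,2).

Computing H_k = (kernel of ∂_k) / (image of ∂_{k+1}):

  H_0: rank C_0 − rank ∂_1 = 6 − 5 = 1, and the invariant factors of ∂_1 are all 1, so H_0 ≅ Z.
  H_1: rank ker ∂_1 − rank ∂_2 = (15 − 5) − 10 = 0, and ∂_2 has invariant factor 2 > 1, so H_1 ≅ Z/2.
  H_2: rank ker ∂_2 − rank ∂_3 = (10 − 10) − 0 = 0, and there is no ∂_3, so H_2 ≅ 0.

As a check, the Euler characteristic is 6 − 15 + 10 = 1, which agrees with 1 − 0 + 0 = 1.

H_0 = Z,  H_1 = Z/2,  H_2 = 0.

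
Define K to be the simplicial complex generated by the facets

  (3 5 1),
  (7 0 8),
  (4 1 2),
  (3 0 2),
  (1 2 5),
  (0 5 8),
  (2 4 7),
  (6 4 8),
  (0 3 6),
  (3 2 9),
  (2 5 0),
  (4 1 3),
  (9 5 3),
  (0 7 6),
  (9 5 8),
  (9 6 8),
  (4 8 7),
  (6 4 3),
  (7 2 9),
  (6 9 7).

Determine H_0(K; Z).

H_0 ≅ Z.

K has 10 vertices, 30 edges, 20 triangles.
rank ∂_0 = 0, rank ∂_1 = 9 ⇒ b_0 = 10 − 0 − 9 = 1; all invariant factors of ∂_1 are 1 so no torsion. So H_0 = Z.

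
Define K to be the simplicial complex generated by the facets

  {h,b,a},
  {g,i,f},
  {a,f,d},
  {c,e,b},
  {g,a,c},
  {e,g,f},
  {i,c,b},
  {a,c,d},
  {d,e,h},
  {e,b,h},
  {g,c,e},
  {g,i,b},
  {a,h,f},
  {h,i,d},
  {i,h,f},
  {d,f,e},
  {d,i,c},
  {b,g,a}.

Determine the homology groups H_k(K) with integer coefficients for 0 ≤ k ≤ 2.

Take the total order a < b < c < d < e < f < g < h < i on the vertex set. Then K (dimension 2) consists of the simplices:

  0-simplices (9): a, b, c, d, e, f, g, h, i
  1-simplices (27): ab, ac, ad, af, ag, ah, bc, be, bg, bh, bi, cd, ce, cg, ci, de, df, dh, di, ef, eg, eh, fg, fh, fi, gi, hi
  2-simplices (18): abg, abh, acd, acg, adf, afh, bce, bci, beh, bgi, cdi, ceg, def, deh, dhi, efg, fgi, fhi

so the chain groups are C_0 ≅ Z^9, C_1 ≅ Z^27, C_2 ≅ Z^18.

Boundary ∂_1: C_1 → C_0 is given by ∂[p,q] = [q] − [p].
This gives a 9×27 integer matrix of rank 8; reducing to Smith normal form yields diagonal entries (1,1,1,1,1,1,1,1).

Boundary ∂_2: C_2 → C_1 acts by ∂[p,q,r] = [q,r] − [p,r] + [p,q]. For instance
  ∂abh = bh − ah + ab,
  ∂ceg = eg − cg + ce.
The 27×18 boundary matrix has rank 18 and Smith normal form diag(1,1,1,1,1,1,1,1,1,1,1,1,1,1,1,1,1,2).

From H_k ≅ ker(∂_k) / im(∂_{k+1}) we obtain:

  H_0: rank C_0 − rank ∂_1 = 9 − 8 = 1, and the invariant factors of ∂_1 are all 1, so H_0 = Z.
  H_1: rank ker ∂_1 − rank ∂_2 = (27 − 8) − 18 = 1, and ∂_2 has invariant factor 2 > 1, so H_1 = Z ⊕ Z/2.
  H_2: rank ker ∂_2 − rank ∂_3 = (18 − 18) − 0 = 0, and there is no ∂_3, so H_2 = 0.

H_0 ≅ Z,  H_1 ≅ Z ⊕ Z/2,  H_2 = 0.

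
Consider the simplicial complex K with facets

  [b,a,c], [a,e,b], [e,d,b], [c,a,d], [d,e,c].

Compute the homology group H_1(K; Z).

We work with the vertex ordering a < b < c < d < e. The simplices of K, each written with vertices in increasing order, are:

  0-simplices (5): a, b, c, d, e
  1-simplices (10): ab, ac, ad, ae, bc, bd, be, cd, ce, de
  2-simplices (5): abc, abe, acd, bde, cde

giving chain groups C_0 ≅ Z^5, C_1 ≅ Z^10, C_2 ≅ Z^5.

∂_1: C_1 → C_0 maps an edge to its endpoints' difference, ∂[p,q] = q − p. For instance
  ∂cd = d − c.
This gives a 5×10 integer matrix of rank 4; reducing to Smith normal form yields diagonal entries (1,1,1,1).

∂_2: C_2 → C_1 maps a triangle to the signed sum of its edges. For instance
  ∂abe = be − ae + ab,
  ∂abc = bc − ac + ab.
The 10×5 boundary matrix has rank 5 and Smith normal form diag(1,1,1,1,1).

From H_k ≅ ker(∂_k) / im(∂_{k+1}) we obtain:

  H_1: rank ker ∂_1 − rank ∂_2 = (10 − 4) − 5 = 1, and the invariant factors of ∂_2 are all 1, so H_1 = Z.

H_1 = Z.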